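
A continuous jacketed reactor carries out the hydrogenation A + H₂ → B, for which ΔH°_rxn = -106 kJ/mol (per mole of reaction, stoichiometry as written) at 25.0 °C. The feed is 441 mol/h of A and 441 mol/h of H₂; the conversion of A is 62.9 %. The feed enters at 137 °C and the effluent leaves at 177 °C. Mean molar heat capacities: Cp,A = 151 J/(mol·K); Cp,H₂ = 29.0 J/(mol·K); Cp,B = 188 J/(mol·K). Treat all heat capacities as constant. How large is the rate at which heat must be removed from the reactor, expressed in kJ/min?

Q_out = 432 kJ/min

Extent of reaction ξ = 0.629 × 441 = 277.39 mol/h
Reaction term: ξ·ΔH°_rxn = 277.39 × -106 = -29403 kJ/h
Sensible, feed 137→25 °C: -8890.6 kJ/h
Outlet flows (mol/h): A 163.61, H₂ 163.61, B 277.39
Sensible, products 25→177 °C: 12403 kJ/h
Q = ΔH = -25891 kJ/h = -7.1919 kW
Heat removed = 431.51 kJ/min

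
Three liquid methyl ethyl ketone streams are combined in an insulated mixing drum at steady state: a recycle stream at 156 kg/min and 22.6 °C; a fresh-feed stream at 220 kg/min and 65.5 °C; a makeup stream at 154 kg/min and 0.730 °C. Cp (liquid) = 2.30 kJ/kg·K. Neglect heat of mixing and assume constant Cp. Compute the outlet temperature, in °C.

Energy balance with Q = 0: Σ ṁᵢCp,ᵢ(T_out − Tᵢ) = 0
T_out = Σ ṁᵢCp,ᵢTᵢ / Σ ṁᵢCp,ᵢ
      = 41510 / 1219 = 34.053 °C

T_out = 34.1 °C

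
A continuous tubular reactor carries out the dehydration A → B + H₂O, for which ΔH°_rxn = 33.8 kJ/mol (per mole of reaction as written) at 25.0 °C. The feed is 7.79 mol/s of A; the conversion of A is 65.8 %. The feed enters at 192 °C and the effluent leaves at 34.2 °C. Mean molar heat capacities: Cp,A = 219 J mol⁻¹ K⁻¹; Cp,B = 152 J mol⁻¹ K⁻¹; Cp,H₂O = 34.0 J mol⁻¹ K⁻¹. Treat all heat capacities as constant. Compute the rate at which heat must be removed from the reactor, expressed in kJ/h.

Q_out = 351000 kJ/h

Extent of reaction ξ = 0.658 × 7.79 = 5.1258 mol/s
Reaction term: ξ·ΔH°_rxn = 5.1258 × 33.8 = 173.25 kJ/s
Sensible, feed 192→25 °C: -284.9 kJ/s
Outlet flows (mol/s): A 2.6642, B 5.1258, H₂O 5.1258
Sensible, products 25→34.2 °C: 14.139 kJ/s
Q = ΔH = -97.512 kJ/s = -97.512 kW
Heat removed = 351040 kJ/h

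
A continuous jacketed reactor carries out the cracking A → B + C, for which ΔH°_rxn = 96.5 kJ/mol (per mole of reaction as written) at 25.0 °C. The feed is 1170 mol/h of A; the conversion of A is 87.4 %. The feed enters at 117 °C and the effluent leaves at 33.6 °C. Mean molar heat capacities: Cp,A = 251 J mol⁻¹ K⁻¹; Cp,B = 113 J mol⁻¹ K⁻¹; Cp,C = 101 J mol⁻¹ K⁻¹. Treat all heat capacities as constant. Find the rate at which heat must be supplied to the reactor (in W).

Extent of reaction ξ = 0.874 × 1170 = 1022.6 mol/h
Reaction term: ξ·ΔH°_rxn = 1022.6 × 96.5 = 98679 kJ/h
Sensible, feed 117→25 °C: -27018 kJ/h
Outlet flows (mol/h): A 147.42, B 1022.6, C 1022.6
Sensible, products 25→33.6 °C: 2200.2 kJ/h
Q = ΔH = 73862 kJ/h = 20.517 kW
Heat supplied = 20517 W

Q_in = 20500 W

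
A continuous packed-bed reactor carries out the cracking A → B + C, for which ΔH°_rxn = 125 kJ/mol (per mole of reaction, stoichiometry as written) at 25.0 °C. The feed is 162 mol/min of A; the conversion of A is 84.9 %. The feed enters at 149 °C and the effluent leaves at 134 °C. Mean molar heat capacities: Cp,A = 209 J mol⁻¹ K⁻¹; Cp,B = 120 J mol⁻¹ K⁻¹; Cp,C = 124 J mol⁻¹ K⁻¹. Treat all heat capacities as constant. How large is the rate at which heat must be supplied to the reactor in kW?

Extent of reaction ξ = 0.849 × 162 = 137.54 mol/min
Reaction term: ξ·ΔH°_rxn = 137.54 × 125 = 17192 kJ/min
Sensible, feed 149→25 °C: -4198.4 kJ/min
Outlet flows (mol/min): A 24.462, B 137.54, C 137.54
Sensible, products 25→134 °C: 4215.2 kJ/min
Q = ΔH = 17209 kJ/min = 286.82 kW
Heat supplied = 286.82 kW

Q_in = 287 kW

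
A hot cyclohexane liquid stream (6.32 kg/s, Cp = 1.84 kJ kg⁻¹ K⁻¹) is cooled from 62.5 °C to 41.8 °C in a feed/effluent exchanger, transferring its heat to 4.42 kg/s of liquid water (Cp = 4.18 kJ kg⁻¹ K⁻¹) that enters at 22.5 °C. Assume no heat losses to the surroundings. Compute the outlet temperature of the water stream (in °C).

Heat released by hot stream: Q = 6.32 × 1.84 × (62.5 − 41.8) = 240.72 kJ/s
Energy balance on cold side (adiabatic exchanger): Q = ṁ_c·Cp_c·(T_c,out − T_c,in)
T_c,out = 22.5 + 240.72/(4.42 × 4.18) = 35.529 °C

T_c,out = 35.5 °C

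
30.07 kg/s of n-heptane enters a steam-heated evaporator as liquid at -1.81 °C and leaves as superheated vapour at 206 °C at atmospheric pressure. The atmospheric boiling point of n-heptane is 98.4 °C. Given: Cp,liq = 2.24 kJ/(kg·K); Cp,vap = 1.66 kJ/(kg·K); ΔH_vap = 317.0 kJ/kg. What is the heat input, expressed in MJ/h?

Q = 78000 MJ/h

liquid -1.81→98.4 °C: 224.47 kJ/kg
vaporisation at 98.4 °C: 317 kJ/kg
vapour 98.4→206 °C: 178.62 kJ/kg
Δh = 224.47 + 317 + 178.62 = 720.09 kJ/kg
Q = ṁ·Δh = 30.07 kg/s × 720.09 kJ/kg = 21653 kJ/s
|Q| = 21653 kW = 77951 MJ/h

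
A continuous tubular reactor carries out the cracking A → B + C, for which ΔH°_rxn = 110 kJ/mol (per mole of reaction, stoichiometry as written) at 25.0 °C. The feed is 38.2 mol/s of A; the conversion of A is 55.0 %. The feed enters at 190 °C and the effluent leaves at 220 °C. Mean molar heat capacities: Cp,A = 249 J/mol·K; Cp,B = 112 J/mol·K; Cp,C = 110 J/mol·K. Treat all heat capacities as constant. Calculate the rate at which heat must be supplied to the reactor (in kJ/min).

Q_in = 149000 kJ/min

Extent of reaction ξ = 0.550 × 38.2 = 21.01 mol/s
Reaction term: ξ·ΔH°_rxn = 21.01 × 110 = 2311.1 kJ/s
Sensible, feed 190→25 °C: -1569.4 kJ/s
Outlet flows (mol/s): A 17.19, B 21.01, C 21.01
Sensible, products 25→220 °C: 1744.2 kJ/s
Q = ΔH = 2485.8 kJ/s = 2485.8 kW
Heat supplied = 149150 kJ/min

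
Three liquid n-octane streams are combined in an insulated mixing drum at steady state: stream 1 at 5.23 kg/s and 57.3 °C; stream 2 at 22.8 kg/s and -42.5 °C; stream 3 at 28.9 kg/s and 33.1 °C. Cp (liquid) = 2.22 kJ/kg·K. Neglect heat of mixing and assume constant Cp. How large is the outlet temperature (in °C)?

Adiabatic, steady state ⇒ Σ ṁᵢCp,ᵢ(T_out − Tᵢ) = 0
Σ ṁᵢCp,ᵢTᵢ = 5.23×2.22×57.3 + 22.8×2.22×-42.5 + 28.9×2.22×33.1 = 637.74
Σ ṁᵢCp,ᵢ = 5.23×2.22 + 22.8×2.22 + 28.9×2.22 = 126.38
T_out = 637.74 / 126.38 = 5.046 °C

T_out = 5.05 °C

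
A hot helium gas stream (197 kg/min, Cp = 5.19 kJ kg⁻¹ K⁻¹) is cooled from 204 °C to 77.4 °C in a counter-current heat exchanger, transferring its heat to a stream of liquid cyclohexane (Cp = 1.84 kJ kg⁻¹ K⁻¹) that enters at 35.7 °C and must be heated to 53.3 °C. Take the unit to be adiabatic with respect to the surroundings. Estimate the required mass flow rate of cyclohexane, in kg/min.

ṁ_c = 4000 kg/min

Heat released by hot stream: Q = 197 × 5.19 × (204 − 77.4) = 129440 kJ/min
Energy balance on cold side (adiabatic exchanger): Q = ṁ_c·Cp_c·(T_c,out − T_c,in)
ṁ_c = 129440 / [1.84 × (53.3 − 35.7)] = 3997 kg/min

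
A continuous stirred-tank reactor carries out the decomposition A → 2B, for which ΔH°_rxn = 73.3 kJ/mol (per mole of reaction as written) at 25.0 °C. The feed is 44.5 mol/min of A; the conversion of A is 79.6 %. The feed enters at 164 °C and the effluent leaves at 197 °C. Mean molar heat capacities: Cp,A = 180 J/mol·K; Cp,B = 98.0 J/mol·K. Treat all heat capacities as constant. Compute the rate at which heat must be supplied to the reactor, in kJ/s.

Q_in = 49.3 kJ/s

Extent of reaction ξ = 0.796 × 44.5 = 35.422 mol/min
Reaction term: ξ·ΔH°_rxn = 35.422 × 73.3 = 2596.4 kJ/min
Sensible, feed 164→25 °C: -1113.4 kJ/min
Outlet flows (mol/min): A 9.078, B 70.844
Sensible, products 25→197 °C: 1475.2 kJ/min
Q = ΔH = 2958.2 kJ/min = 49.304 kW
Heat supplied = 49.304 kJ/s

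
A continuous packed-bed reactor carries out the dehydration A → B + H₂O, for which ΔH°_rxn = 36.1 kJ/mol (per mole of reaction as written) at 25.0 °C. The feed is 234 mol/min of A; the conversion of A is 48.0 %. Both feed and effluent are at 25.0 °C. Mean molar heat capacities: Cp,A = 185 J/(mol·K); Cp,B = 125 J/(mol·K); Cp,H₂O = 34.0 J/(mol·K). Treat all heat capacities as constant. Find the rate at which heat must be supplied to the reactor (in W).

Q_in = 67600 W

Extent of reaction ξ = 0.480 × 234 = 112.32 mol/min
Reaction term: ξ·ΔH°_rxn = 112.32 × 36.1 = 4054.8 kJ/min
Q = ΔH = 4054.8 kJ/min = 67.579 kW
Heat supplied = 67579 W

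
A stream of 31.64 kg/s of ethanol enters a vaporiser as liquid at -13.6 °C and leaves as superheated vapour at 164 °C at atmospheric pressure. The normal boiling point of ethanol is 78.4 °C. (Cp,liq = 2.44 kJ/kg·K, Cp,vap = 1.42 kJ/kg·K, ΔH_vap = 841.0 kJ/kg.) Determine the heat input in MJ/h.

Q = 135000 MJ/h

liquid -13.6→78.4 °C: 224.48 kJ/kg
vaporisation at 78.4 °C: 841 kJ/kg
vapour 78.4→164 °C: 121.55 kJ/kg
Δh = 224.48 + 841 + 121.55 = 1187 kJ/kg
Q = ṁ·Δh = 31.64 kg/s × 1187 kJ/kg = 37558 kJ/s
|Q| = 37558 kW = 135210 MJ/h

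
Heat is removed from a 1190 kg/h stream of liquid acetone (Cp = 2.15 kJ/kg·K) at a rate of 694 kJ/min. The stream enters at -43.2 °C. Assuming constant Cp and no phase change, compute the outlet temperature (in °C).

T_out = -59.5 °C

Q = 694 kJ/min = 41640 kJ/h
ΔT = Q/(ṁ·Cp) = 41640/(1190×2.15) = 16.275 K
T_out = -43.2 − 16.275 = -59.475 °C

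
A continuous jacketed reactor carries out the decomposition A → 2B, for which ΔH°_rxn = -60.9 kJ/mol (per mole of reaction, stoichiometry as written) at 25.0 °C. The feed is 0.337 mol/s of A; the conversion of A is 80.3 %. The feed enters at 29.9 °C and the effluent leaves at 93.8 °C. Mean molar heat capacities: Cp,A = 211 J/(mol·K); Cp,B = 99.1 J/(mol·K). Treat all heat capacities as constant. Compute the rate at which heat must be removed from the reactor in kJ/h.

Q_out = 43800 kJ/h

Extent of reaction ξ = 0.803 × 0.337 = 0.27061 mol/s
Reaction term: ξ·ΔH°_rxn = 0.27061 × -60.9 = -16.48 kJ/s
Sensible, feed 29.9→25 °C: -0.34842 kJ/s
Outlet flows (mol/s): A 0.066389, B 0.54122
Sensible, products 25→93.8 °C: 4.6539 kJ/s
Q = ΔH = -12.175 kJ/s = -12.175 kW
Heat removed = 43829 kJ/h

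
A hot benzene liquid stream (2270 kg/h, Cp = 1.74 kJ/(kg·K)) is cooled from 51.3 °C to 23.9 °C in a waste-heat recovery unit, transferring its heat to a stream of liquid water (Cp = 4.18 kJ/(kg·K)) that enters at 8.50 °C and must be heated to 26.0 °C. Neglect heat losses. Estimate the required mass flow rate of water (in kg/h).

Heat released by hot stream: Q = 2270 × 1.74 × (51.3 − 23.9) = 108220 kJ/h
Energy balance on cold side (adiabatic exchanger): Q = ṁ_c·Cp_c·(T_c,out − T_c,in)
ṁ_c = 108220 / [4.18 × (26.0 − 8.50)] = 1479.5 kg/h

ṁ_c = 1480 kg/h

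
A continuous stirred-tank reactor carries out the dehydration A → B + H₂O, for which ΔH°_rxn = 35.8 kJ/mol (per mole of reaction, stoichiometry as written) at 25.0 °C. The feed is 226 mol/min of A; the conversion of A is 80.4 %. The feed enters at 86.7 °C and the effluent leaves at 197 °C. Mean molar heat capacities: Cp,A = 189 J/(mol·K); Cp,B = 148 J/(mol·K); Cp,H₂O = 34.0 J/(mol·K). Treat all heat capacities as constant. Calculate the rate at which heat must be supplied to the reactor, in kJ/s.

Extent of reaction ξ = 0.804 × 226 = 181.7 mol/min
Reaction term: ξ·ΔH°_rxn = 181.7 × 35.8 = 6505 kJ/min
Sensible, feed 86.7→25 °C: -2635.5 kJ/min
Outlet flows (mol/min): A 44.296, B 181.7, H₂O 181.7
Sensible, products 25→197 °C: 7128 kJ/min
Q = ΔH = 10998 kJ/min = 183.29 kW
Heat supplied = 183.29 kJ/s

Q_in = 183 kJ/s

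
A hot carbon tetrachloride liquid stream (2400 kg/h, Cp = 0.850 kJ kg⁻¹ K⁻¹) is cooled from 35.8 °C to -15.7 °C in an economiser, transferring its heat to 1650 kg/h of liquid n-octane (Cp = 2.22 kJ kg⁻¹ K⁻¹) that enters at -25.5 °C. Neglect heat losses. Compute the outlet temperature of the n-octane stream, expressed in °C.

T_c,out = 3.18 °C

Heat released by hot stream: Q = 2400 × 0.850 × (35.8 − -15.7) = 105060 kJ/h
Energy balance on cold side (adiabatic exchanger): Q = ṁ_c·Cp_c·(T_c,out − T_c,in)
T_c,out = -25.5 + 105060/(1650 × 2.22) = 3.1814 °C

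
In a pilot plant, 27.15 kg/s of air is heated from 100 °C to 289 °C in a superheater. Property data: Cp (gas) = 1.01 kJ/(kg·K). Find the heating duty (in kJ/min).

Q = ṁ·Cp·ΔT = 27.15 × 1.01 × (289 − 100) = 5182.7 kJ/s
Heating duty = 310960 kJ/min

Q = 311000 kJ/min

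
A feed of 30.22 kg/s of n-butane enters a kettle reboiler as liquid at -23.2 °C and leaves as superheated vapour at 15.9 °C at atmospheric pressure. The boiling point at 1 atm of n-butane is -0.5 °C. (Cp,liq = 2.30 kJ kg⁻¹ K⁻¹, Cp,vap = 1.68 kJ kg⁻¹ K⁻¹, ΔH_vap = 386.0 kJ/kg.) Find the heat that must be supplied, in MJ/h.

Q = 50700 MJ/h

liquid -23.2→-0.5 °C: 52.21 kJ/kg
vaporisation at -0.5 °C: 386 kJ/kg
vapour -0.5→15.9 °C: 27.552 kJ/kg
Δh = 52.21 + 386 + 27.552 = 465.76 kJ/kg
Q = ṁ·Δh = 30.22 kg/s × 465.76 kJ/kg = 14075 kJ/s
|Q| = 14075 kW = 50671 MJ/h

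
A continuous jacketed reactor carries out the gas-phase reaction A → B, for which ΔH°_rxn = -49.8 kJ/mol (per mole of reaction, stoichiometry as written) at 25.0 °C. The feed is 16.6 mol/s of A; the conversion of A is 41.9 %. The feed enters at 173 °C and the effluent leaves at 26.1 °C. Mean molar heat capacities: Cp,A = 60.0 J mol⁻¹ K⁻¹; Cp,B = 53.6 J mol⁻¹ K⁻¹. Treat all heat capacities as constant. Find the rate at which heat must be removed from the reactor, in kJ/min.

Q_out = 29600 kJ/min

Extent of reaction ξ = 0.419 × 16.6 = 6.9554 mol/s
Reaction term: ξ·ΔH°_rxn = 6.9554 × -49.8 = -346.38 kJ/s
Sensible, feed 173→25 °C: -147.41 kJ/s
Outlet flows (mol/s): A 9.6446, B 6.9554
Sensible, products 25→26.1 °C: 1.0466 kJ/s
Q = ΔH = -492.74 kJ/s = -492.74 kW
Heat removed = 29564 kJ/min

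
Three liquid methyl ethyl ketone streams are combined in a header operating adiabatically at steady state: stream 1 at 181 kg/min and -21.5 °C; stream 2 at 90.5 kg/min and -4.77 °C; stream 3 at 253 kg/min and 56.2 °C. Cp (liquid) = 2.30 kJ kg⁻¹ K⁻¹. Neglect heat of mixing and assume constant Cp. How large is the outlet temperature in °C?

T_out = 18.9 °C

Energy balance with Q = 0: Σ ṁᵢCp,ᵢ(T_out − Tᵢ) = 0
Σ ṁᵢCp,ᵢTᵢ = 181×2.30×-21.5 + 90.5×2.30×-4.77 + 253×2.30×56.2 = 22759
Σ ṁᵢCp,ᵢ = 181×2.30 + 90.5×2.30 + 253×2.30 = 1206.3
T_out = 22759 / 1206.3 = 18.866 °C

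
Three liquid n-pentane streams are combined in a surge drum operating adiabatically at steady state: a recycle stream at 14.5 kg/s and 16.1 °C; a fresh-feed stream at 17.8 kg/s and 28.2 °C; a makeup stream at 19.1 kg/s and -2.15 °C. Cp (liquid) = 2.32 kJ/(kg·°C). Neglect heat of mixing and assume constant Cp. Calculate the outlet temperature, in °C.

No heat crosses the boundary, so H_out = H_in.
Σ ṁᵢCp,ᵢTᵢ = 14.5×2.32×16.1 + 17.8×2.32×28.2 + 19.1×2.32×-2.15 = 1610.9
Σ ṁᵢCp,ᵢ = 14.5×2.32 + 17.8×2.32 + 19.1×2.32 = 119.25
T_out = 1610.9 / 119.25 = 13.509 °C

T_out = 13.5 °C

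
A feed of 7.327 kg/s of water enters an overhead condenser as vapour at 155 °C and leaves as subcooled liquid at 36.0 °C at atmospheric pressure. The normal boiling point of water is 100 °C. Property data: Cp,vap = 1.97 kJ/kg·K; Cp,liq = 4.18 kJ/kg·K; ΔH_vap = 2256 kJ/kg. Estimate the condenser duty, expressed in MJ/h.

vapour 155→100 °C: -108.35 kJ/kg
condensation at 100 °C: -2256 kJ/kg
liquid 100→36.0 °C: -267.52 kJ/kg
Δh = -108.35 + -2256 + -267.52 = -2631.9 kJ/kg
Q = ṁ·Δh = 7.327 kg/s × -2631.9 kJ/kg = -19284 kJ/s
|Q| = 19284 kW = 69421 MJ/h

Q_c = 69400 MJ/h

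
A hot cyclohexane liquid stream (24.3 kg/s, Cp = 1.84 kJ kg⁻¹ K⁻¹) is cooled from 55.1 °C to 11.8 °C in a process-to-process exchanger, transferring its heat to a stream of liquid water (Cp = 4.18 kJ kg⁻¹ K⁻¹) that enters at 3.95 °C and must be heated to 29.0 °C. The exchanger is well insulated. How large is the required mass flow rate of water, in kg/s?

ṁ_c = 18.5 kg/s

Heat released by hot stream: Q = 24.3 × 1.84 × (55.1 − 11.8) = 1936 kJ/s
Energy balance on cold side (adiabatic exchanger): Q = ṁ_c·Cp_c·(T_c,out − T_c,in)
ṁ_c = 1936 / [4.18 × (29.0 − 3.95)] = 18.49 kg/s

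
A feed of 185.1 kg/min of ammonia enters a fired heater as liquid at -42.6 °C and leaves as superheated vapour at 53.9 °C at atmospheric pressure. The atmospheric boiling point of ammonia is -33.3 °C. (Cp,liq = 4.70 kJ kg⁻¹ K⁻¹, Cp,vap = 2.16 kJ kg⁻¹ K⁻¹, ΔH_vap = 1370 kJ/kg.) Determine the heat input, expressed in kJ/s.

Q = 4940 kJ/s

liquid -42.6→-33.3 °C: 43.71 kJ/kg
vaporisation at -33.3 °C: 1370 kJ/kg
vapour -33.3→53.9 °C: 188.35 kJ/kg
Δh = 43.71 + 1370 + 188.35 = 1602.1 kJ/kg
Q = ṁ·Δh = 185.1 kg/min × 1602.1 kJ/kg = 296540 kJ/min
|Q| = 4942.4 kW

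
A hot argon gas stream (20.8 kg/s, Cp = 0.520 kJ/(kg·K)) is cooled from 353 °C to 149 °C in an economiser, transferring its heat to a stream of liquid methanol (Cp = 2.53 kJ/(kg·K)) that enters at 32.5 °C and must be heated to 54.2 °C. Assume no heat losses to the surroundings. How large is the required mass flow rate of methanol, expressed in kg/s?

Heat released by hot stream: Q = 20.8 × 0.520 × (353 − 149) = 2206.5 kJ/s
Energy balance on cold side (adiabatic exchanger): Q = ṁ_c·Cp_c·(T_c,out − T_c,in)
ṁ_c = 2206.5 / [2.53 × (54.2 − 32.5)] = 40.19 kg/s

ṁ_c = 40.2 kg/s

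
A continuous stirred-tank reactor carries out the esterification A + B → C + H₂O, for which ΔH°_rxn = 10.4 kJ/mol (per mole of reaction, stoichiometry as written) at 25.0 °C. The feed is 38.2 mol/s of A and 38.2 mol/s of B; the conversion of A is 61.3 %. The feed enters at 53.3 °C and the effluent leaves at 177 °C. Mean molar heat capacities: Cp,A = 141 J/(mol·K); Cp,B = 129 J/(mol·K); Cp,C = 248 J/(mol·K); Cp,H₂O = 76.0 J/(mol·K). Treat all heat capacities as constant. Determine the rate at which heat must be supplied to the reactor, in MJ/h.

Q_in = 6160 MJ/h

Extent of reaction ξ = 0.613 × 38.2 = 23.417 mol/s
Reaction term: ξ·ΔH°_rxn = 23.417 × 10.4 = 243.53 kJ/s
Sensible, feed 53.3→25 °C: -291.89 kJ/s
Outlet flows (mol/s): A 14.783, B 14.783, C 23.417, H₂O 23.417
Sensible, products 25→177 °C: 1759.9 kJ/s
Q = ΔH = 1711.6 kJ/s = 1711.6 kW
Heat supplied = 6161.7 MJ/h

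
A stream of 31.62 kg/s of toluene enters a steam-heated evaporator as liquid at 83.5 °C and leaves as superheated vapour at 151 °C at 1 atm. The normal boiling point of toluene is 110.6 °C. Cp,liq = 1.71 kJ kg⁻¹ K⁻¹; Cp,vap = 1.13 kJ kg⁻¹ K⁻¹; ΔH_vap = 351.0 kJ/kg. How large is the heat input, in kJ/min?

liquid 83.5→110.6 °C: 46.341 kJ/kg
vaporisation at 110.6 °C: 351 kJ/kg
vapour 110.6→151 °C: 45.652 kJ/kg
Δh = 46.341 + 351 + 45.652 = 442.99 kJ/kg
Q = ṁ·Δh = 31.62 kg/s × 442.99 kJ/kg = 14007 kJ/s
|Q| = 14007 kW = 840450 kJ/min

Q = 840000 kJ/min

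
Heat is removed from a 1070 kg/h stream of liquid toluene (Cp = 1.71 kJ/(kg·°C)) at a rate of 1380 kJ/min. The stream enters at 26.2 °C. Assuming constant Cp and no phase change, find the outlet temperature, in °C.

T_out = -19.1 °C

Q = 1380 kJ/min = 82800 kJ/h
ΔT = Q/(ṁ·Cp) = 82800/(1070×1.71) = 45.253 K
T_out = 26.2 − 45.253 = -19.053 °C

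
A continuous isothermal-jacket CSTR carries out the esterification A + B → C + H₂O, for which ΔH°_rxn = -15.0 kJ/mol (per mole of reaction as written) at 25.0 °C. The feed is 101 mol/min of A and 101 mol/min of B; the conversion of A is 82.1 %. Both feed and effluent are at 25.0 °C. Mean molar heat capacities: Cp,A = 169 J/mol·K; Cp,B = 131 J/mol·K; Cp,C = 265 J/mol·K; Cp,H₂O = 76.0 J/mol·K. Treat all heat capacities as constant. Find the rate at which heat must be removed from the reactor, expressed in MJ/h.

Q_out = 74.6 MJ/h

Extent of reaction ξ = 0.821 × 101 = 82.921 mol/min
Reaction term: ξ·ΔH°_rxn = 82.921 × -15.0 = -1243.8 kJ/min
Q = ΔH = -1243.8 kJ/min = -20.73 kW
Heat removed = 74.629 MJ/h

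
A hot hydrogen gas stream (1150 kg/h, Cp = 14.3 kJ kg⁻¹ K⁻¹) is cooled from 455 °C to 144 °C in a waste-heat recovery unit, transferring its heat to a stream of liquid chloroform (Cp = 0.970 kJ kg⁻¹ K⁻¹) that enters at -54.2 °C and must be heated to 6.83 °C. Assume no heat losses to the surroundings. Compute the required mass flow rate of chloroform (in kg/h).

ṁ_c = 86400 kg/h

Heat released by hot stream: Q = 1150 × 14.3 × (455 − 144) = 5.1144e+06 kJ/h
Energy balance on cold side (adiabatic exchanger): Q = ṁ_c·Cp_c·(T_c,out − T_c,in)
ṁ_c = 5.1144e+06 / [0.970 × (6.83 − -54.2)] = 86393 kg/h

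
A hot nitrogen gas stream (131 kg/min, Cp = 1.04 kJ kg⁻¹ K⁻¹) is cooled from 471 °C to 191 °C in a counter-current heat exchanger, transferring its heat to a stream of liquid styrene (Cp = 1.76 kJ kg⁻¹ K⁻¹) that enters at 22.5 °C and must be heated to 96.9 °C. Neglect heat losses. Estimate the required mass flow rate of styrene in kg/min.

ṁ_c = 291 kg/min

Heat released by hot stream: Q = 131 × 1.04 × (471 − 191) = 38147 kJ/min
Energy balance on cold side (adiabatic exchanger): Q = ṁ_c·Cp_c·(T_c,out − T_c,in)
ṁ_c = 38147 / [1.76 × (96.9 − 22.5)] = 291.32 kg/min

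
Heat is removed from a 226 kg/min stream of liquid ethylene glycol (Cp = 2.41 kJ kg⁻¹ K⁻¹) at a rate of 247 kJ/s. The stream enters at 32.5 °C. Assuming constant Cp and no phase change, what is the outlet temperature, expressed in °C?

T_out = 5.29 °C

Q = 247 kJ/s = 14820 kJ/min
ΔT = Q/(ṁ·Cp) = 14820/(226×2.41) = 27.21 K
T_out = 32.5 − 27.21 = 5.2904 °C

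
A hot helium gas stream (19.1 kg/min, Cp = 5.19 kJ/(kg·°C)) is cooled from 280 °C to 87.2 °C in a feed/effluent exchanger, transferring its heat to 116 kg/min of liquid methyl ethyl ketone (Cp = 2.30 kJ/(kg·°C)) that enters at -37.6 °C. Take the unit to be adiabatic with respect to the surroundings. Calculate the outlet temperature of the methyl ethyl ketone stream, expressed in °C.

Heat released by hot stream: Q = 19.1 × 5.19 × (280 − 87.2) = 19112 kJ/min
Energy balance on cold side (adiabatic exchanger): Q = ṁ_c·Cp_c·(T_c,out − T_c,in)
T_c,out = -37.6 + 19112/(116 × 2.30) = 34.034 °C

T_c,out = 34.0 °C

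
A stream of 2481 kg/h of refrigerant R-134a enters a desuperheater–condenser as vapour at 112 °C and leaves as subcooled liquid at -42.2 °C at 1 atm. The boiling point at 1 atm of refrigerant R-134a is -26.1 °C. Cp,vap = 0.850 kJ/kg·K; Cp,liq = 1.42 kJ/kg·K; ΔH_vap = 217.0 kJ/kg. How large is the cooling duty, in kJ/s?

Q_c = 246 kJ/s

vapour 112→-26.1 °C: -117.38 kJ/kg
condensation at -26.1 °C: -217 kJ/kg
liquid -26.1→-42.2 °C: -22.862 kJ/kg
Δh = -117.38 + -217 + -22.862 = -357.25 kJ/kg
Q = ṁ·Δh = 2481 kg/h × -357.25 kJ/kg = -886330 kJ/h
|Q| = 246.2 kW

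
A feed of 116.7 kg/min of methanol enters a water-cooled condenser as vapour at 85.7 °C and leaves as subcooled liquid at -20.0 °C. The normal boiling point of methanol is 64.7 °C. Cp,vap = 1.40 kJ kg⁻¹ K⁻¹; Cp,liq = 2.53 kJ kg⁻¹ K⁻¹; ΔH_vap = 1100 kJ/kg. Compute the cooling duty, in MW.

Q_c = 2.61 MW

vapour 85.7→64.7 °C: -29.4 kJ/kg
condensation at 64.7 °C: -1100 kJ/kg
liquid 64.7→-20.0 °C: -214.29 kJ/kg
Δh = -29.4 + -1100 + -214.29 = -1343.7 kJ/kg
Q = ṁ·Δh = 116.7 kg/min × -1343.7 kJ/kg = -156810 kJ/min
|Q| = 2613.5 kW = 2.6135 MW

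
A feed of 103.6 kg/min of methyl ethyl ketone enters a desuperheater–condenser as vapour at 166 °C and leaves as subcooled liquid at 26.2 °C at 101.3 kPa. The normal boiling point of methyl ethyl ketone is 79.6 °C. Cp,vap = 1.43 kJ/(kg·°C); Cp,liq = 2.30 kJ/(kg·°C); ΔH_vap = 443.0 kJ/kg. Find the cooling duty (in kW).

vapour 166→79.6 °C: -123.55 kJ/kg
condensation at 79.6 °C: -443 kJ/kg
liquid 79.6→26.2 °C: -122.82 kJ/kg
Δh = -123.55 + -443 + -122.82 = -689.37 kJ/kg
Q = ṁ·Δh = 103.6 kg/min × -689.37 kJ/kg = -71419 kJ/min
|Q| = 1190.3 kW

Q_c = 1190 kW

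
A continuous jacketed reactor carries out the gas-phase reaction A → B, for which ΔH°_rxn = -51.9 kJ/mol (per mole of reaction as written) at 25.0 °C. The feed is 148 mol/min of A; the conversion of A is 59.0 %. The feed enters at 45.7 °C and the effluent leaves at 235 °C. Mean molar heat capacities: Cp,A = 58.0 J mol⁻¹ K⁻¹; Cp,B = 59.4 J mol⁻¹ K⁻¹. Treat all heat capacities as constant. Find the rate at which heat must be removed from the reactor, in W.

Q_out = 48000 W

Extent of reaction ξ = 0.590 × 148 = 87.32 mol/min
Reaction term: ξ·ΔH°_rxn = 87.32 × -51.9 = -4531.9 kJ/min
Sensible, feed 45.7→25 °C: -177.69 kJ/min
Outlet flows (mol/min): A 60.68, B 87.32
Sensible, products 25→235 °C: 1828.3 kJ/min
Q = ΔH = -2881.3 kJ/min = -48.021 kW
Heat removed = 48021 W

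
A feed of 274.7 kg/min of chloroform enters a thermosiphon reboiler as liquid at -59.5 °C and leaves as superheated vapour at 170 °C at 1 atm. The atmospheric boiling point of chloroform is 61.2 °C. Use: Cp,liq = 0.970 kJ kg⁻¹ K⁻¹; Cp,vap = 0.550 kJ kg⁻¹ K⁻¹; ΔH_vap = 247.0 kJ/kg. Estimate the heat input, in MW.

Q = 1.94 MW

liquid -59.5→61.2 °C: 117.08 kJ/kg
vaporisation at 61.2 °C: 247 kJ/kg
vapour 61.2→170 °C: 59.84 kJ/kg
Δh = 117.08 + 247 + 59.84 = 423.92 kJ/kg
Q = ṁ·Δh = 274.7 kg/min × 423.92 kJ/kg = 116450 kJ/min
|Q| = 1940.8 kW = 1.9408 MW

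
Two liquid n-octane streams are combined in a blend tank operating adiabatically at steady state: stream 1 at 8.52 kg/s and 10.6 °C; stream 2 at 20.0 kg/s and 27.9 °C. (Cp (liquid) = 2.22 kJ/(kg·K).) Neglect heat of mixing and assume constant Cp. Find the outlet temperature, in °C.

T_out = 22.7 °C

No heat crosses the boundary, so H_out = H_in.
T_out = Σ ṁᵢCp,ᵢTᵢ / Σ ṁᵢCp,ᵢ
      = 1439.3 / 63.314 = 22.732 °C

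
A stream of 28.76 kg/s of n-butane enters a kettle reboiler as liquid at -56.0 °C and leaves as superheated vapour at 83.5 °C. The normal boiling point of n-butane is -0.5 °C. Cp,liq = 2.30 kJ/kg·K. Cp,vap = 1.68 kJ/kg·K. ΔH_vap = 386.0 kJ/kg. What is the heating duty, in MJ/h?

liquid -56.0→-0.5 °C: 127.65 kJ/kg
vaporisation at -0.5 °C: 386 kJ/kg
vapour -0.5→83.5 °C: 141.12 kJ/kg
Δh = 127.65 + 386 + 141.12 = 654.77 kJ/kg
Q = ṁ·Δh = 28.76 kg/s × 654.77 kJ/kg = 18831 kJ/s
|Q| = 18831 kW = 67792 MJ/h

Q = 67800 MJ/h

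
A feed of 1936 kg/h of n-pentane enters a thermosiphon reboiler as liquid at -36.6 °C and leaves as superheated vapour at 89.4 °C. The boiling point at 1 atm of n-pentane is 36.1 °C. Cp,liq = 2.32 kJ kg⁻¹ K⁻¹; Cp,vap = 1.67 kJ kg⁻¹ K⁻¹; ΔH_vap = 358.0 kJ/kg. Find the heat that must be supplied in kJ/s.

liquid -36.6→36.1 °C: 168.66 kJ/kg
vaporisation at 36.1 °C: 358 kJ/kg
vapour 36.1→89.4 °C: 89.011 kJ/kg
Δh = 168.66 + 358 + 89.011 = 615.67 kJ/kg
Q = ṁ·Δh = 1936 kg/h × 615.67 kJ/kg = 1.1919e+06 kJ/h
|Q| = 331.1 kW

Q = 331 kJ/s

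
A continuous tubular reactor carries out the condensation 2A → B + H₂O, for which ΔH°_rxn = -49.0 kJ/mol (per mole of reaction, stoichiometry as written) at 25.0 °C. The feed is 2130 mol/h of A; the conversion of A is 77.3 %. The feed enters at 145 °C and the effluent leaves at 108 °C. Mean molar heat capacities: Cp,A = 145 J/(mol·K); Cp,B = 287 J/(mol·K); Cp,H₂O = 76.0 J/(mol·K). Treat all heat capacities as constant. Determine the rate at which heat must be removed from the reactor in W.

Q_out = 13000 W

Extent of reaction ξ = 0.773 × 2130 / 2 = 823.25 mol/h
Reaction term: ξ·ΔH°_rxn = 823.25 × -49.0 = -40339 kJ/h
Sensible, feed 145→25 °C: -37062 kJ/h
Outlet flows (mol/h): A 483.51, B 823.25, H₂O 823.25
Sensible, products 25→108 °C: 30623 kJ/h
Q = ΔH = -46778 kJ/h = -12.994 kW
Heat removed = 12994 W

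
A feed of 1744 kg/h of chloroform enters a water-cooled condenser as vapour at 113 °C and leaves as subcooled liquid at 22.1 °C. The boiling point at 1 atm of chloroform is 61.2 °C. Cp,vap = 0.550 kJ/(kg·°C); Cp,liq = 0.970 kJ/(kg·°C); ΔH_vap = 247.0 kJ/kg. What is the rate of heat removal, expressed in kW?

Q_c = 152 kW

vapour 113→61.2 °C: -28.49 kJ/kg
condensation at 61.2 °C: -247 kJ/kg
liquid 61.2→22.1 °C: -37.927 kJ/kg
Δh = -28.49 + -247 + -37.927 = -313.42 kJ/kg
Q = ṁ·Δh = 1744 kg/h × -313.42 kJ/kg = -546600 kJ/h
|Q| = 151.83 kW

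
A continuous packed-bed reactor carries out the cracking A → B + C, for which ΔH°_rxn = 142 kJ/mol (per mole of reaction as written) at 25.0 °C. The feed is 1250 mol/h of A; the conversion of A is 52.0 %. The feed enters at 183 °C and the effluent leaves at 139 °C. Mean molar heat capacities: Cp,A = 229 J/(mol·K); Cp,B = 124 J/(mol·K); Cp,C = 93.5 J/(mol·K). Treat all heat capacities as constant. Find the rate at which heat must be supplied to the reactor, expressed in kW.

Q_in = 21.9 kW

Extent of reaction ξ = 0.520 × 1250 = 650 mol/h
Reaction term: ξ·ΔH°_rxn = 650 × 142 = 92300 kJ/h
Sensible, feed 183→25 °C: -45228 kJ/h
Outlet flows (mol/h): A 600, B 650, C 650
Sensible, products 25→139 °C: 31780 kJ/h
Q = ΔH = 78853 kJ/h = 21.904 kW
Heat supplied = 21.904 kW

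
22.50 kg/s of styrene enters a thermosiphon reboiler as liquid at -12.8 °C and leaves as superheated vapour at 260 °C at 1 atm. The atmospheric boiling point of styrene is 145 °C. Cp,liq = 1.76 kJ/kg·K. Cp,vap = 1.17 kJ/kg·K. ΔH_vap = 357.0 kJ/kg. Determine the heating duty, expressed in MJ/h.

liquid -12.8→145 °C: 277.73 kJ/kg
vaporisation at 145 °C: 357 kJ/kg
vapour 145→260 °C: 134.55 kJ/kg
Δh = 277.73 + 357 + 134.55 = 769.28 kJ/kg
Q = ṁ·Δh = 22.50 kg/s × 769.28 kJ/kg = 17309 kJ/s
|Q| = 17309 kW = 62312 MJ/h

Q = 62300 MJ/h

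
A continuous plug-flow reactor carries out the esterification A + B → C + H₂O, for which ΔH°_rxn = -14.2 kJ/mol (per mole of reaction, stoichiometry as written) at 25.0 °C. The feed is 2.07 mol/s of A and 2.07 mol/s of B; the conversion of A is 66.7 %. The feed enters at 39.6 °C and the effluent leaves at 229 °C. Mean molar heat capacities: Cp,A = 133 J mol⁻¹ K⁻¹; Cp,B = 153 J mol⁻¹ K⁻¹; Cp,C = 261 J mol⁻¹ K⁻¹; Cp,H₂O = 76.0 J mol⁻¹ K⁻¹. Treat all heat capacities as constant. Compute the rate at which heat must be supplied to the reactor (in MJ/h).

Extent of reaction ξ = 0.667 × 2.07 = 1.3807 mol/s
Reaction term: ξ·ΔH°_rxn = 1.3807 × -14.2 = -19.606 kJ/s
Sensible, feed 39.6→25 °C: -8.6435 kJ/s
Outlet flows (mol/s): A 0.68931, B 0.68931, C 1.3807, H₂O 1.3807
Sensible, products 25→229 °C: 135.14 kJ/s
Q = ΔH = 106.89 kJ/s = 106.89 kW
Heat supplied = 384.79 MJ/h

Q_in = 385 MJ/h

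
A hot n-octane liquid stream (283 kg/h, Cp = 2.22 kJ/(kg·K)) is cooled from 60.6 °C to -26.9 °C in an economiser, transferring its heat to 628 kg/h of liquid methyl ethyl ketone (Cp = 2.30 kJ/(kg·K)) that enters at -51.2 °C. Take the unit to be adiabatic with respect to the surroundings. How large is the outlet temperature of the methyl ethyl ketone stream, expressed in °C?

Heat released by hot stream: Q = 283 × 2.22 × (60.6 − -26.9) = 54973 kJ/h
Energy balance on cold side (adiabatic exchanger): Q = ṁ_c·Cp_c·(T_c,out − T_c,in)
T_c,out = -51.2 + 54973/(628 × 2.30) = -13.141 °C

T_c,out = -13.1 °C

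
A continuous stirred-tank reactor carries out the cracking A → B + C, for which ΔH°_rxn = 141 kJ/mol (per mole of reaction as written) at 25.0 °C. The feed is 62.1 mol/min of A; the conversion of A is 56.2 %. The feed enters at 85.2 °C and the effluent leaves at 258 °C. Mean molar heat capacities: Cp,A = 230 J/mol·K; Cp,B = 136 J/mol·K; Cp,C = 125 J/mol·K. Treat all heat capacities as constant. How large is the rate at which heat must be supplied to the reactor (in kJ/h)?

Q_in = 458000 kJ/h

Extent of reaction ξ = 0.562 × 62.1 = 34.9 mol/min
Reaction term: ξ·ΔH°_rxn = 34.9 × 141 = 4920.9 kJ/min
Sensible, feed 85.2→25 °C: -859.84 kJ/min
Outlet flows (mol/min): A 27.2, B 34.9, C 34.9
Sensible, products 25→258 °C: 3580 kJ/min
Q = ΔH = 7641.1 kJ/min = 127.35 kW
Heat supplied = 458470 kJ/h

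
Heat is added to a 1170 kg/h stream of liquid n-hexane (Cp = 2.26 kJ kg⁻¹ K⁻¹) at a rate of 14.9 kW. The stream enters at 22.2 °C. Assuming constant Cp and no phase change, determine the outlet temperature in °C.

Q = 14.9 kW = 53640 kJ/h
ΔT = Q/(ṁ·Cp) = 53640/(1170×2.26) = 20.286 K
T_out = 22.2 + 20.286 = 42.486 °C

T_out = 42.5 °C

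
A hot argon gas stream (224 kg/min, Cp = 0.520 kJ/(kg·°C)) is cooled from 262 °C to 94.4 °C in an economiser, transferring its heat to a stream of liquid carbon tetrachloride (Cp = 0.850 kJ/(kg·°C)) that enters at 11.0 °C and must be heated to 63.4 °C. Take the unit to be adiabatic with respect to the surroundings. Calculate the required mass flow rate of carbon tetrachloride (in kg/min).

ṁ_c = 438 kg/min

Heat released by hot stream: Q = 224 × 0.520 × (262 − 94.4) = 19522 kJ/min
Energy balance on cold side (adiabatic exchanger): Q = ṁ_c·Cp_c·(T_c,out − T_c,in)
ṁ_c = 19522 / [0.850 × (63.4 − 11.0)] = 438.3 kg/min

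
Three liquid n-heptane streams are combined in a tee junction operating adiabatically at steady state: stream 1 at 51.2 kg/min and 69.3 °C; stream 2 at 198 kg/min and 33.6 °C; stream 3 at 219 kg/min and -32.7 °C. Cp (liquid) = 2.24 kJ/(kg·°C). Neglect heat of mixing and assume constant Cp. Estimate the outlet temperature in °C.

T_out = 6.49 °C

Adiabatic, steady state ⇒ Σ ṁᵢCp,ᵢ(T_out − Tᵢ) = 0
Σ ṁᵢCp,ᵢTᵢ = 51.2×2.24×69.3 + 198×2.24×33.6 + 219×2.24×-32.7 = 6808.8
Σ ṁᵢCp,ᵢ = 51.2×2.24 + 198×2.24 + 219×2.24 = 1048.8
T_out = 6808.8 / 1048.8 = 6.4922 °C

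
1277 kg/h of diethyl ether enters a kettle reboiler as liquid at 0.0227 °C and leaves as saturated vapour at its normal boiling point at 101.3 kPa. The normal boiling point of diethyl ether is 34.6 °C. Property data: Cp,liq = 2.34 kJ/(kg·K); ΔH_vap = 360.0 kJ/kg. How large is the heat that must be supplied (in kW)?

Q = 156 kW

liquid 0.0227→34.6 °C: 80.911 kJ/kg
vaporisation at 34.6 °C: 360 kJ/kg
Δh = 80.911 + 360 = 440.91 kJ/kg
Q = ṁ·Δh = 1277 kg/h × 440.91 kJ/kg = 563040 kJ/h
|Q| = 156.4 kW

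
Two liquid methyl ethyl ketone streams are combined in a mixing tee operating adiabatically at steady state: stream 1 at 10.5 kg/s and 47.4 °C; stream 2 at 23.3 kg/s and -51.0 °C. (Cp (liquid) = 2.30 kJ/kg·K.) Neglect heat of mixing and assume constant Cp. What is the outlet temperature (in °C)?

T_out = -20.4 °C

Adiabatic, steady state ⇒ Σ ṁᵢCp,ᵢ(T_out − Tᵢ) = 0
Σ ṁᵢCp,ᵢTᵢ = 10.5×2.30×47.4 + 23.3×2.30×-51.0 = -1588.4
Σ ṁᵢCp,ᵢ = 10.5×2.30 + 23.3×2.30 = 77.74
T_out = -1588.4 / 77.74 = -20.432 °C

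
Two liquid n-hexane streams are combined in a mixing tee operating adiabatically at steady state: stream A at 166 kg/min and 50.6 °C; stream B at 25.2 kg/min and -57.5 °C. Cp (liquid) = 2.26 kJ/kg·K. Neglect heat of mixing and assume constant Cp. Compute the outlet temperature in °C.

T_out = 36.4 °C

No heat crosses the boundary, so H_out = H_in.
T_out = Σ ṁᵢCp,ᵢTᵢ / Σ ṁᵢCp,ᵢ
      = 15708 / 432.11 = 36.353 °C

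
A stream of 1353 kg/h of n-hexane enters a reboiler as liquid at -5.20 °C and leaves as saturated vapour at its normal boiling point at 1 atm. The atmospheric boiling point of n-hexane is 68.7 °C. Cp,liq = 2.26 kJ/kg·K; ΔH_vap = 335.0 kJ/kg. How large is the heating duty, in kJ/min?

Q = 11300 kJ/min

liquid -5.20→68.7 °C: 167.01 kJ/kg
vaporisation at 68.7 °C: 335 kJ/kg
Δh = 167.01 + 335 = 502.01 kJ/kg
Q = ṁ·Δh = 1353 kg/h × 502.01 kJ/kg = 679220 kJ/h
|Q| = 188.67 kW = 11320 kJ/min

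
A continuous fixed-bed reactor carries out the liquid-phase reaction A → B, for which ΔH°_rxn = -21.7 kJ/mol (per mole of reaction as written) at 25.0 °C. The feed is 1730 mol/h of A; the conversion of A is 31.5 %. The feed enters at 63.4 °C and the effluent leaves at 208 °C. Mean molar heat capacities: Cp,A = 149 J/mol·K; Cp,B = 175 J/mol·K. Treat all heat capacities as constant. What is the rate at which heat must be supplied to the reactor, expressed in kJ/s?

Q_in = 7.79 kJ/s

Extent of reaction ξ = 0.315 × 1730 = 544.95 mol/h
Reaction term: ξ·ΔH°_rxn = 544.95 × -21.7 = -11825 kJ/h
Sensible, feed 63.4→25 °C: -9898.4 kJ/h
Outlet flows (mol/h): A 1185, B 544.95
Sensible, products 25→208 °C: 49765 kJ/h
Q = ΔH = 28041 kJ/h = 7.7892 kW
Heat supplied = 7.7892 kJ/s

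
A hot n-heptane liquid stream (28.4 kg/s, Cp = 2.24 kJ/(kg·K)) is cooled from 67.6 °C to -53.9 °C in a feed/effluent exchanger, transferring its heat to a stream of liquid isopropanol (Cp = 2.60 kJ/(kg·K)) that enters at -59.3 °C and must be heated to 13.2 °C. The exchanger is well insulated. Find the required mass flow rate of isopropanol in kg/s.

ṁ_c = 41.0 kg/s

Heat released by hot stream: Q = 28.4 × 2.24 × (67.6 − -53.9) = 7729.3 kJ/s
Energy balance on cold side (adiabatic exchanger): Q = ṁ_c·Cp_c·(T_c,out − T_c,in)
ṁ_c = 7729.3 / [2.60 × (13.2 − -59.3)] = 41.004 kg/s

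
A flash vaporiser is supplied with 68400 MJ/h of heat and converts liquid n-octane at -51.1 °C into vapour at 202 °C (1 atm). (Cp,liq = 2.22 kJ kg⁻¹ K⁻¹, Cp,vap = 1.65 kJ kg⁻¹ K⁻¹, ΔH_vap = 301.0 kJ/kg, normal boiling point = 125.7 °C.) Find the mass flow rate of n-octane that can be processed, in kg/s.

ṁ = 23.2 kg/s

Δh = 2.22×(125.7−-51.1) + 301.0 + 1.65×(202−125.7) = 819.39 kJ/kg
Q = 68400 MJ/h = 19000 kJ/s = 19000 kJ/s
ṁ = Q/Δh = 19000 / 819.39 = 23.188 kg/s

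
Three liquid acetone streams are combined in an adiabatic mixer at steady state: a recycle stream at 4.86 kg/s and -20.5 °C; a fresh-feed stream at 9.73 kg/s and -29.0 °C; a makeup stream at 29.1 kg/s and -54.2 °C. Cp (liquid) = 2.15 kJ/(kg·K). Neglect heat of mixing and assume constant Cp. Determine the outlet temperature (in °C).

T_out = -44.8 °C

No heat crosses the boundary, so H_out = H_in.
Σ ṁᵢCp,ᵢTᵢ = 4.86×2.15×-20.5 + 9.73×2.15×-29.0 + 29.1×2.15×-54.2 = -4211.9
Σ ṁᵢCp,ᵢ = 4.86×2.15 + 9.73×2.15 + 29.1×2.15 = 93.933
T_out = -4211.9 / 93.933 = -44.839 °C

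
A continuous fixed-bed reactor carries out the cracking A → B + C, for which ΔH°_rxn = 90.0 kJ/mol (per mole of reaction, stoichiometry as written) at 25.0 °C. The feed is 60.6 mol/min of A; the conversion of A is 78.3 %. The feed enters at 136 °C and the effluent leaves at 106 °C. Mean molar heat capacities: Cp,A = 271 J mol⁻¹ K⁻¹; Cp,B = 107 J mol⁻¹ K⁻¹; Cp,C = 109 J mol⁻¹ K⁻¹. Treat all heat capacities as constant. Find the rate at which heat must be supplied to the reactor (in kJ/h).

Q_in = 214000 kJ/h

Extent of reaction ξ = 0.783 × 60.6 = 47.45 mol/min
Reaction term: ξ·ΔH°_rxn = 47.45 × 90.0 = 4270.5 kJ/min
Sensible, feed 136→25 °C: -1822.9 kJ/min
Outlet flows (mol/min): A 13.15, B 47.45, C 47.45
Sensible, products 25→106 °C: 1118.8 kJ/min
Q = ΔH = 3566.4 kJ/min = 59.44 kW
Heat supplied = 213980 kJ/h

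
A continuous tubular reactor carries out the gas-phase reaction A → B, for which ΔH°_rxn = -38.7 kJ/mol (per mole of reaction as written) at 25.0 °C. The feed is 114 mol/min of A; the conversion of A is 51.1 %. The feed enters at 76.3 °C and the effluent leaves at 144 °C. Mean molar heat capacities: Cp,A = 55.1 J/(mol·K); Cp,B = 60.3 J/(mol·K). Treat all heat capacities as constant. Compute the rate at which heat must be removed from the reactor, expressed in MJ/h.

Q_out = 108 MJ/h

Extent of reaction ξ = 0.511 × 114 = 58.254 mol/min
Reaction term: ξ·ΔH°_rxn = 58.254 × -38.7 = -2254.4 kJ/min
Sensible, feed 76.3→25 °C: -322.24 kJ/min
Outlet flows (mol/min): A 55.746, B 58.254
Sensible, products 25→144 °C: 783.53 kJ/min
Q = ΔH = -1793.1 kJ/min = -29.886 kW
Heat removed = 107.59 MJ/h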